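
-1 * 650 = -650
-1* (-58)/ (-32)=-29/ 16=-1.81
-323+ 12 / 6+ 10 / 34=-320.71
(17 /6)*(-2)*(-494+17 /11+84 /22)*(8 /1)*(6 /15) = 292400 /33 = 8860.61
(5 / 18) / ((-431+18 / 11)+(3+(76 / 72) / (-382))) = -21010 / 32248649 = -0.00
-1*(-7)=7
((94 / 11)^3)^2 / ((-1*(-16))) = 43116861316 / 1771561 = 24338.34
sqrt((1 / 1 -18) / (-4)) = sqrt(17) / 2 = 2.06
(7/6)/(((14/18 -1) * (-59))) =21/236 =0.09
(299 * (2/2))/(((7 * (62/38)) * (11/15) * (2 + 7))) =28405/7161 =3.97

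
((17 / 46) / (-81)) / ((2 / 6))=-17 / 1242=-0.01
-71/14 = -5.07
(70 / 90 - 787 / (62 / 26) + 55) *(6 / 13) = -153034 / 1209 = -126.58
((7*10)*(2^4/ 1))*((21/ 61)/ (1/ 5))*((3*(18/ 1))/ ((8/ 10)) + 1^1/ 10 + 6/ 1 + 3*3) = 9713760/ 61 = 159241.97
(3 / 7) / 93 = 1 / 217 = 0.00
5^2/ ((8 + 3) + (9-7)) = 25/ 13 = 1.92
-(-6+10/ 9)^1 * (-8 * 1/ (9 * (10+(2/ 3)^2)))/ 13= -176/ 5499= -0.03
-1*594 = -594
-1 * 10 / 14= -5 / 7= -0.71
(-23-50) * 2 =-146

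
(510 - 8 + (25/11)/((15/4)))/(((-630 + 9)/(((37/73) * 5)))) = -3068410/1495989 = -2.05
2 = 2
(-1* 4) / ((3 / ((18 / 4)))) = -6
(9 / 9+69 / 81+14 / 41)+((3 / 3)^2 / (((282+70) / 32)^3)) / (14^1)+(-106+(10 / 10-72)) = -3605882867 / 20627838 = -174.81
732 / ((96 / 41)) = 2501 / 8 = 312.62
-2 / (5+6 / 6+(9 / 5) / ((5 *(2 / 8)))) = -0.27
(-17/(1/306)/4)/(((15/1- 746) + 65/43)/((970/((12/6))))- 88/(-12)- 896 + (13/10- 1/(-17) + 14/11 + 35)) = 30430802655/19948829393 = 1.53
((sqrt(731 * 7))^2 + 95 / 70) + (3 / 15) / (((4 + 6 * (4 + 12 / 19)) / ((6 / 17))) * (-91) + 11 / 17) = 2845381580669 / 555916970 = 5118.36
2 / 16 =0.12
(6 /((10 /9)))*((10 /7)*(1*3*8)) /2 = 648 /7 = 92.57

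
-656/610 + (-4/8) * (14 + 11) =-13.58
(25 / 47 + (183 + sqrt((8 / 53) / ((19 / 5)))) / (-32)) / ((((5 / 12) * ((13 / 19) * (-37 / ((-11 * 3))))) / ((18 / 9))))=-14673681 / 452140 - 99 * sqrt(10070) / 254930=-32.49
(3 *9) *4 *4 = 432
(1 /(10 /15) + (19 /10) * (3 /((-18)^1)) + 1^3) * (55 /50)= 1441 /600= 2.40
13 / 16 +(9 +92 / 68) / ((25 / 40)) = 23633 / 1360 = 17.38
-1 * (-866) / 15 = 866 / 15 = 57.73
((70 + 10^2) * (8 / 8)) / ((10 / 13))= 221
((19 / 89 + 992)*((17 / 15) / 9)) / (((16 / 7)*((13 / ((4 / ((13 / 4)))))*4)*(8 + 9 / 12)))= 1501219 / 10152675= 0.15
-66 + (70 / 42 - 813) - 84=-961.33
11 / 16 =0.69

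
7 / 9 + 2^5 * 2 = 583 / 9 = 64.78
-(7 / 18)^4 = -2401 / 104976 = -0.02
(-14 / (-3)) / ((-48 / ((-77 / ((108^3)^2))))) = 539 / 114254951251968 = 0.00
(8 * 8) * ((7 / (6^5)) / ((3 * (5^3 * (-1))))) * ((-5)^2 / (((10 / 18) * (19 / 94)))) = -1316 / 38475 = -0.03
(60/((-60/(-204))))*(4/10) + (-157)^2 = 123653/5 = 24730.60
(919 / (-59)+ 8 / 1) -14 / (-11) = -4091 / 649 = -6.30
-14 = -14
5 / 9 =0.56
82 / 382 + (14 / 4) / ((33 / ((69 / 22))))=0.55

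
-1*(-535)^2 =-286225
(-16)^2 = 256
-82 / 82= -1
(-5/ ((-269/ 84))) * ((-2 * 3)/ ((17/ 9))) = -4.96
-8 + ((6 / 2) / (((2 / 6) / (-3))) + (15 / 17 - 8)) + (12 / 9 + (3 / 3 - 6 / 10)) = -10298 / 255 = -40.38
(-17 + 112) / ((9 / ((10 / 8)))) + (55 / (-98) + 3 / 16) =90463 / 7056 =12.82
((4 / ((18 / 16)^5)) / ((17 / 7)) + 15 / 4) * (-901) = -992558083 / 236196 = -4202.26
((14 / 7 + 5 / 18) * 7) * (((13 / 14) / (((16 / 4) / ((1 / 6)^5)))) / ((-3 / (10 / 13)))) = -205 / 1679616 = -0.00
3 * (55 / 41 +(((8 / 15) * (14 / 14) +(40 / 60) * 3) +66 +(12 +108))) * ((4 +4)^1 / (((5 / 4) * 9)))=3736736 / 9225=405.07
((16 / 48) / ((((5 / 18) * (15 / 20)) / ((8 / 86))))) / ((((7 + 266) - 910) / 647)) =-20704 / 136955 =-0.15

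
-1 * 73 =-73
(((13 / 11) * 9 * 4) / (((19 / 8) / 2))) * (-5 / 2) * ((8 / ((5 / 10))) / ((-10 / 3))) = 89856 / 209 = 429.93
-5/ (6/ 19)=-95/ 6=-15.83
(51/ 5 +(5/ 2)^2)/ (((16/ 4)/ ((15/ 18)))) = 329/ 96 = 3.43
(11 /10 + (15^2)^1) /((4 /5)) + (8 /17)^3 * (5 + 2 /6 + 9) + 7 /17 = 33549559 /117912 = 284.53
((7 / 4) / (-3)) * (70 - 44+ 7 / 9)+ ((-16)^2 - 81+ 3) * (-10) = -193927 / 108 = -1795.62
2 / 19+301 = 5721 / 19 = 301.11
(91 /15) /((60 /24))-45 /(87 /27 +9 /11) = -10453 /1200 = -8.71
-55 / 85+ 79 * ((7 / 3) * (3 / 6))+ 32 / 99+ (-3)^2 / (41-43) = 146998 / 1683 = 87.34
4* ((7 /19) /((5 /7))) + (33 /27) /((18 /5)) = 36977 /15390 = 2.40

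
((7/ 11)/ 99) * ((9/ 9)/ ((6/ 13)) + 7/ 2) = 119/ 3267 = 0.04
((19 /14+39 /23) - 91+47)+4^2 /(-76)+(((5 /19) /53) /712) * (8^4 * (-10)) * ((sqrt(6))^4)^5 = -17271657.88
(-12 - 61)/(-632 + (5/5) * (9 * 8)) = 73/560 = 0.13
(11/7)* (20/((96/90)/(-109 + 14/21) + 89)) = 357500/1012263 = 0.35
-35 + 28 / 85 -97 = -11192 / 85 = -131.67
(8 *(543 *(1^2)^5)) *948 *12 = 49417344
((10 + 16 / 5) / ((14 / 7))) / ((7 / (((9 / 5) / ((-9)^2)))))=11 / 525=0.02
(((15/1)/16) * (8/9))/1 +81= 81.83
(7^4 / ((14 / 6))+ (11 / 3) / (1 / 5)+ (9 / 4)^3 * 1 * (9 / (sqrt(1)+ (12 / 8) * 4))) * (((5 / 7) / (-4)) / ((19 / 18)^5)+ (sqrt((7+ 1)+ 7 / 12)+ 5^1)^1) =1427299 * sqrt(309) / 8064+ 6332813357105 / 1226059968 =8276.49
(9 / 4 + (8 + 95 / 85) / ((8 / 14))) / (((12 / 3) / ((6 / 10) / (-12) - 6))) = -74899 / 2720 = -27.54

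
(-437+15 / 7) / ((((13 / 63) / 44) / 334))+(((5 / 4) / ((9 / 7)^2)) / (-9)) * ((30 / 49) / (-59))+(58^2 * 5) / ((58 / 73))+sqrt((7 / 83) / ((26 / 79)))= -11536594105319 / 372762+sqrt(1193374) / 2158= -30948953.80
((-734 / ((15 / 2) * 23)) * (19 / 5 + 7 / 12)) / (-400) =96521 / 2070000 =0.05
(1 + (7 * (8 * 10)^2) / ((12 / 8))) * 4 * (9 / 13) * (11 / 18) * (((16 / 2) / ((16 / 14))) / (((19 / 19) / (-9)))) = -41396586 / 13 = -3184352.77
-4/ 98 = -2/ 49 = -0.04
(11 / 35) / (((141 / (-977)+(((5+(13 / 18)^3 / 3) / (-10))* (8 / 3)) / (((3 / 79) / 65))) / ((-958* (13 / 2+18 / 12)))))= 3242380904928 / 3149494921615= 1.03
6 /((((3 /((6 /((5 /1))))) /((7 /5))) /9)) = 756 /25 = 30.24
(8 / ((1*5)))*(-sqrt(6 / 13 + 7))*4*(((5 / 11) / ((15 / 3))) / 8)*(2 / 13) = -8*sqrt(1261) / 9295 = -0.03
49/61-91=-5502/61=-90.20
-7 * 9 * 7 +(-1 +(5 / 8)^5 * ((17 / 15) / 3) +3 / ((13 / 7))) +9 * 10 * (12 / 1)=639.65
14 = 14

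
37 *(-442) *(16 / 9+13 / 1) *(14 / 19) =-1602692 / 9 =-178076.89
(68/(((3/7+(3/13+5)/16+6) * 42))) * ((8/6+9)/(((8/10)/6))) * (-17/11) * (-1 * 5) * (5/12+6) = 20381725/22131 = 920.96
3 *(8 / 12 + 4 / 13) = 38 / 13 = 2.92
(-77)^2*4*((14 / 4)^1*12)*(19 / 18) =3154228 / 3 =1051409.33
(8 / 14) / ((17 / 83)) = 332 / 119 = 2.79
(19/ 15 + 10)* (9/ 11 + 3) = 2366/ 55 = 43.02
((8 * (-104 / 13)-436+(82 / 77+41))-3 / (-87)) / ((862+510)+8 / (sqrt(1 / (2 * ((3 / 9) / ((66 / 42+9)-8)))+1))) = -30419137 / 91143723+255623 * sqrt(238) / 4466042427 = -0.33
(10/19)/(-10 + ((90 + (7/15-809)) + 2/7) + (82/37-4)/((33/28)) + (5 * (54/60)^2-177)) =-155400/266534489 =-0.00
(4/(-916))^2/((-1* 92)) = -1/4824572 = -0.00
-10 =-10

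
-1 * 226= -226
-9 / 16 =-0.56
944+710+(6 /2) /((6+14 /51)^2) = 1654.08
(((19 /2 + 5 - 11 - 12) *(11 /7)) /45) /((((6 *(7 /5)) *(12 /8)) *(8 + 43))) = -11 /23814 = -0.00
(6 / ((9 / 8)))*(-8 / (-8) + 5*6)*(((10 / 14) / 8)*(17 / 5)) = 1054 / 21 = 50.19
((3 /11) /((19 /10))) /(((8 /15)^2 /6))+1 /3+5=83879 /10032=8.36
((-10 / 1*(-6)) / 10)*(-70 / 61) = -420 / 61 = -6.89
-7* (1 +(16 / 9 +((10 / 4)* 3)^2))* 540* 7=-1561875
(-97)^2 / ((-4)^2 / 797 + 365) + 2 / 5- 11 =22076052 / 1454605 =15.18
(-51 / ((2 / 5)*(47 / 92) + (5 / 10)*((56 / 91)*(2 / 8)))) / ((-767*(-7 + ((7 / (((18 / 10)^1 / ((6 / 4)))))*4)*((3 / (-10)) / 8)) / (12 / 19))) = -125120 / 6599327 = -0.02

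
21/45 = 7/15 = 0.47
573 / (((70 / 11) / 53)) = 334059 / 70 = 4772.27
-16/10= -8/5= -1.60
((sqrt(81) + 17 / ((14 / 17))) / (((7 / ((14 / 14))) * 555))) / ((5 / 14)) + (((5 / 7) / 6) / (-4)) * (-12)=2941 / 7770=0.38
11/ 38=0.29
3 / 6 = 1 / 2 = 0.50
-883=-883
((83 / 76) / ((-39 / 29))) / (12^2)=-2407 / 426816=-0.01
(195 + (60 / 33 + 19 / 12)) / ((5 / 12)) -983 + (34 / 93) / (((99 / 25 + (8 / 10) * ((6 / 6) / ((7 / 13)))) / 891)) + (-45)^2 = 2564004207 / 1624865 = 1577.98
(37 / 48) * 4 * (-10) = -185 / 6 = -30.83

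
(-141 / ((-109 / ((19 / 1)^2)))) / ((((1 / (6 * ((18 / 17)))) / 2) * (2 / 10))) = 54973080 / 1853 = 29667.07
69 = 69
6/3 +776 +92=870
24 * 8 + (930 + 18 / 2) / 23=5355 / 23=232.83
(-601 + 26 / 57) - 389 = -56404 / 57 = -989.54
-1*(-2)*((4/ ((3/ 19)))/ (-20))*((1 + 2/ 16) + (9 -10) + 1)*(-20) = 57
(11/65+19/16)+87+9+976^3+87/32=929714276.08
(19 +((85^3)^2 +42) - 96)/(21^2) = 377149515590/441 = 855214321.07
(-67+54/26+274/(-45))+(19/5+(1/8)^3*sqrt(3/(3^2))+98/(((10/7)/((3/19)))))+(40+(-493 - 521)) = -11452678/11115+sqrt(3)/1536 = -1030.38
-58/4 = -29/2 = -14.50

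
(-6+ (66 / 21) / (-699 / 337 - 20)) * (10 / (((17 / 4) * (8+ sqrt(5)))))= -102352640 / 52229219+ 12794080 * sqrt(5) / 52229219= -1.41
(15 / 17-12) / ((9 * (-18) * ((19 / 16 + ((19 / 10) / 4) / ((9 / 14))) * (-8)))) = -105 / 23579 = -0.00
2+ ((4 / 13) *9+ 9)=179 / 13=13.77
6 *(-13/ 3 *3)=-78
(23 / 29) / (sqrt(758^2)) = 23 / 21982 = 0.00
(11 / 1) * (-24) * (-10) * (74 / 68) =48840 / 17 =2872.94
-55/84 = -0.65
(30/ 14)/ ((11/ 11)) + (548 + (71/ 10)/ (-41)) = 549.97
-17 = -17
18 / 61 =0.30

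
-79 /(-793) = 0.10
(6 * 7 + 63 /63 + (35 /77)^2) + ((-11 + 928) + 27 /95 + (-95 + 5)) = 10006292 /11495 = 870.49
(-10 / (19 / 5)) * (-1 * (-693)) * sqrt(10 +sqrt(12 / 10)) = -6930 * sqrt(5 * sqrt(30) +250) / 19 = -6074.66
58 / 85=0.68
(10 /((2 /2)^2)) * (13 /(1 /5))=650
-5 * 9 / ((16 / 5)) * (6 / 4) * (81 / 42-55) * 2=501525 / 224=2238.95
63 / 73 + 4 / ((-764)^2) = 9193285 / 10652452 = 0.86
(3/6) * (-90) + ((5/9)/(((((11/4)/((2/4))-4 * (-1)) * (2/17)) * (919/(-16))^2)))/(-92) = -149474634025/3321658413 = -45.00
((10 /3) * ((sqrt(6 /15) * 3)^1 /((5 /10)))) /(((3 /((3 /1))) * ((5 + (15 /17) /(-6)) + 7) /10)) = 1360 * sqrt(10) /403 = 10.67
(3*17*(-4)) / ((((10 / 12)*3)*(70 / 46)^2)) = -215832 / 6125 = -35.24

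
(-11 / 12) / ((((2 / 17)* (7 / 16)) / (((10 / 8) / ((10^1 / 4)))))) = -8.90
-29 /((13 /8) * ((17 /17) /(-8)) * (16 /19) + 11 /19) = -2204 /31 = -71.10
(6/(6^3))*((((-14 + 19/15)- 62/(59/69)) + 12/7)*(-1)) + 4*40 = 36200653/223020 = 162.32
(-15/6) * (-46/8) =115/8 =14.38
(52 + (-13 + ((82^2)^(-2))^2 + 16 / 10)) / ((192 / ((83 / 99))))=0.18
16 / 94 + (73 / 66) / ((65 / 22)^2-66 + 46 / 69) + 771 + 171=942.15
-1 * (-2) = 2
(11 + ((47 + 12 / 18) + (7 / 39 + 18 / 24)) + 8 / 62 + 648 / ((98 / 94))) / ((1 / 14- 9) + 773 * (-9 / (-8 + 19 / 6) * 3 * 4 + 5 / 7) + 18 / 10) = 0.04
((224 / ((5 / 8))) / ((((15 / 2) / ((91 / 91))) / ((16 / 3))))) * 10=114688 / 45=2548.62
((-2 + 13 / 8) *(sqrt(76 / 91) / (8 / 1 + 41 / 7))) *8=-6 *sqrt(1729) / 1261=-0.20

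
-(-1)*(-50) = -50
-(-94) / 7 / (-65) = -94 / 455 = -0.21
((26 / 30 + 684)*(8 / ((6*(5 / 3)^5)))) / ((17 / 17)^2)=1109484 / 15625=71.01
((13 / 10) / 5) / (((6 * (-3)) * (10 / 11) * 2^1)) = -143 / 18000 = -0.01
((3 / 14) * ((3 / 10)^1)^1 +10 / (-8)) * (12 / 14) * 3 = -747 / 245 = -3.05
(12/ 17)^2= 144/ 289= 0.50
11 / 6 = 1.83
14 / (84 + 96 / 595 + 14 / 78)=324870 / 1957129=0.17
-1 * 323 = -323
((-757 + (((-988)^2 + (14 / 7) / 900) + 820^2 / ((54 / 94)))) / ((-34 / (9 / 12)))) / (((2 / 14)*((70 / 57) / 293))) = -16127111625851 / 204000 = -79054468.75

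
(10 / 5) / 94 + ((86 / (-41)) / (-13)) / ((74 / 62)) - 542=-502227731 / 926887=-541.84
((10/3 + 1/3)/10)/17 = 11/510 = 0.02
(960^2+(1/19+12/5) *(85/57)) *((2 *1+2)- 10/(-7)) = 1996193522/399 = 5002991.28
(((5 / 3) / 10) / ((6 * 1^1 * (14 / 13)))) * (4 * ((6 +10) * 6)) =208 / 21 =9.90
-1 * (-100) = 100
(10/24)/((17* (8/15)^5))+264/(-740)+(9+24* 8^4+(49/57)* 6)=770049854363779/7832207360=98318.37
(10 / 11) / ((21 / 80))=800 / 231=3.46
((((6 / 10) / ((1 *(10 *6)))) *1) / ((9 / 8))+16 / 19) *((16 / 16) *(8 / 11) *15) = 29104 / 3135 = 9.28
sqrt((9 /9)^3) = 1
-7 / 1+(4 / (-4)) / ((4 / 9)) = -9.25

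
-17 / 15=-1.13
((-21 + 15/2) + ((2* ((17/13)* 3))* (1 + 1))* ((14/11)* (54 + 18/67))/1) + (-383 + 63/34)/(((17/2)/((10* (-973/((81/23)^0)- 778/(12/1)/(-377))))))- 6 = 210681309539449/481790166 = 437288.52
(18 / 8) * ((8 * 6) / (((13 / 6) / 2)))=1296 / 13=99.69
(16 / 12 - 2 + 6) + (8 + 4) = 52 / 3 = 17.33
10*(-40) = -400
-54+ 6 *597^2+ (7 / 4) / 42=51321601 / 24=2138400.04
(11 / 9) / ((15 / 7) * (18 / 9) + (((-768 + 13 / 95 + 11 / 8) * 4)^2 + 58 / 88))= 7644175 / 58791095829162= 0.00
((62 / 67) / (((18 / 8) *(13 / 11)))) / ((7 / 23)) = 62744 / 54873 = 1.14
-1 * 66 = -66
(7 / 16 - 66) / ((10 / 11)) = -11539 / 160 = -72.12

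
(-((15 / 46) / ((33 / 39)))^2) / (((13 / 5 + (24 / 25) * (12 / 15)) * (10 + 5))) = -316875 / 107791156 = -0.00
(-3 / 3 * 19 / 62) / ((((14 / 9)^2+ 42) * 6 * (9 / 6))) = -171 / 223076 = -0.00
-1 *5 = -5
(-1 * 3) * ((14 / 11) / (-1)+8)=-222 / 11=-20.18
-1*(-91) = 91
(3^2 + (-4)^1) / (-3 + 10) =5 / 7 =0.71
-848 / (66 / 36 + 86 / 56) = -71232 / 283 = -251.70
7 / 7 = 1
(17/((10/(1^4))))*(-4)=-34/5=-6.80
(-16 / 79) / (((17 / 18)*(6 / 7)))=-336 / 1343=-0.25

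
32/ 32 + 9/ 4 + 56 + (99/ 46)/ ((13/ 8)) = 72447/ 1196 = 60.57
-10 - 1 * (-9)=-1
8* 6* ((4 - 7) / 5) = -144 / 5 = -28.80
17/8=2.12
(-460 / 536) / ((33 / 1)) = -115 / 4422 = -0.03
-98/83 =-1.18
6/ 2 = 3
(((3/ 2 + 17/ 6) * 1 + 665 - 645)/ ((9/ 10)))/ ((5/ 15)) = 730/ 9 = 81.11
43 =43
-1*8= -8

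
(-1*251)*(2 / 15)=-502 / 15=-33.47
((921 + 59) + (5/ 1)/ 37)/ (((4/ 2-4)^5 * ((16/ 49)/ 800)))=-44424625/ 592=-75041.60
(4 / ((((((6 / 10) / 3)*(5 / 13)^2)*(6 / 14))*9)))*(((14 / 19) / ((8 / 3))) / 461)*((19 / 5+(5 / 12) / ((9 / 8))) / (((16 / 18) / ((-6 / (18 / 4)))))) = -4662203 / 35473950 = -0.13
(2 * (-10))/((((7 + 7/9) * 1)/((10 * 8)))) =-1440/7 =-205.71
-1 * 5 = -5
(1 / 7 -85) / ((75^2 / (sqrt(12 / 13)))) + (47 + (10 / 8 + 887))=3741 / 4 -132 * sqrt(39) / 56875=935.24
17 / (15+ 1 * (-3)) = 1.42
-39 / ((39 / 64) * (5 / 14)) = -896 / 5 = -179.20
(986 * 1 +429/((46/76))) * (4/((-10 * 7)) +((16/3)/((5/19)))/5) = 16356008/2415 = 6772.67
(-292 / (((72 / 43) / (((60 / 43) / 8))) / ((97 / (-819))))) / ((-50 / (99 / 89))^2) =0.00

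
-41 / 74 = -0.55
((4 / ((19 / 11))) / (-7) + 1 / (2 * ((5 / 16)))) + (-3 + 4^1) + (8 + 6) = 10819 / 665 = 16.27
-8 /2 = -4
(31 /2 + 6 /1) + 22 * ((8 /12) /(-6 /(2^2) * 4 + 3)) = 299 /18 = 16.61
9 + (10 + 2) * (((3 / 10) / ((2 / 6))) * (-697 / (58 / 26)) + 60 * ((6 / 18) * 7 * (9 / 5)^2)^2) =136971171 / 3625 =37785.15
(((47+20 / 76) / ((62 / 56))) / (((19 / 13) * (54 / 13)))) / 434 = 151762 / 9366867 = 0.02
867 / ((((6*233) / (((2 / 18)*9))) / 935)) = 270215 / 466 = 579.86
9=9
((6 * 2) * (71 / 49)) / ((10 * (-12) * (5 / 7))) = -71 / 350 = -0.20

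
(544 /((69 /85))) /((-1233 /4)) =-184960 /85077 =-2.17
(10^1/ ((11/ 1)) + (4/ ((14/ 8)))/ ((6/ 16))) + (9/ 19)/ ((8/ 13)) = 7.77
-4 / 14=-2 / 7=-0.29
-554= -554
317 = 317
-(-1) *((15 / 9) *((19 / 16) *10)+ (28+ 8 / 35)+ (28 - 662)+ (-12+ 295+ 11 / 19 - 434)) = -11752957 / 15960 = -736.40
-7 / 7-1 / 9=-10 / 9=-1.11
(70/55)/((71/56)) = 784/781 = 1.00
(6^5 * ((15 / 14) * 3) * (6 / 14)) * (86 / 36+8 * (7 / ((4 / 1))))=8602200 / 49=175555.10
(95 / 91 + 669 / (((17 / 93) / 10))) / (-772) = -56619085 / 1194284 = -47.41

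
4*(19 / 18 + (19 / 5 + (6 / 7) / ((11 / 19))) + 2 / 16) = 179101 / 6930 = 25.84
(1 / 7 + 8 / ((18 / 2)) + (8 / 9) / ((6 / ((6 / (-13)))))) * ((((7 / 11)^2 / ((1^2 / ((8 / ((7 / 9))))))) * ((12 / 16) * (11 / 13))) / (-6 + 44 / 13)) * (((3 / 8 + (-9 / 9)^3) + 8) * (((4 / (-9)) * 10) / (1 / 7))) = 543095 / 2431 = 223.40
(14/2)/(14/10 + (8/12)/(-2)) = 105/16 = 6.56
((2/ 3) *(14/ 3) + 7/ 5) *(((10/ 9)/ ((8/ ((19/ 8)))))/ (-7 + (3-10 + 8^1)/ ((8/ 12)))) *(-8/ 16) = 3857/ 28512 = 0.14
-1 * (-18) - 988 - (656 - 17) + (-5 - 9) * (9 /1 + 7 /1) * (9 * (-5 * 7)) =68951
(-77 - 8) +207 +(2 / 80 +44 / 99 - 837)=-257231 / 360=-714.53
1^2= 1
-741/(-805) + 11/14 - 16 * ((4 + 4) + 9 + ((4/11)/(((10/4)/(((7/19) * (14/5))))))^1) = -458794953/1682450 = -272.69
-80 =-80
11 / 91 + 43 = 3924 / 91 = 43.12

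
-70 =-70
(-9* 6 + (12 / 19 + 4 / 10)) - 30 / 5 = -5602 / 95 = -58.97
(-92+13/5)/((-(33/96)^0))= 447/5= 89.40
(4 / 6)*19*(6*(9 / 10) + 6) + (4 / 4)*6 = 752 / 5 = 150.40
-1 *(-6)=6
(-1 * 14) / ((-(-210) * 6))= -1 / 90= -0.01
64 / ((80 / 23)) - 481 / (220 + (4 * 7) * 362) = 950347 / 51780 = 18.35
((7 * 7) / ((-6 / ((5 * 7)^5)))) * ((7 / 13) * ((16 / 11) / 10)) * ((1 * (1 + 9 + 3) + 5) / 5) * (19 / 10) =-32859365700 / 143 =-229785774.13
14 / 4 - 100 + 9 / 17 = -3263 / 34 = -95.97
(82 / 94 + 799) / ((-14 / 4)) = -75188 / 329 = -228.53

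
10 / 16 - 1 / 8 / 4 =19 / 32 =0.59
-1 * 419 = -419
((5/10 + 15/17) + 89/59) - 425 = -846751/2006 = -422.11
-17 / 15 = -1.13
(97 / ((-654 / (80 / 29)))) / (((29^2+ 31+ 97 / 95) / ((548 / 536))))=-25249100 / 52694935257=-0.00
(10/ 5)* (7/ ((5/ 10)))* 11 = 308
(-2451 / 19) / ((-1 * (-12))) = -43 / 4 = -10.75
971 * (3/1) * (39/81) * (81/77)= 113607/77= 1475.42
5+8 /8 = 6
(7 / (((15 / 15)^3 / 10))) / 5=14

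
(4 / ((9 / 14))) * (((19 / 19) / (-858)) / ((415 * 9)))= -28 / 14420835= -0.00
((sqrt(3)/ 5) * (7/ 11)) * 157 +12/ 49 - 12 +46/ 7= -254/ 49 +1099 * sqrt(3)/ 55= 29.43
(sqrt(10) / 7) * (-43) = -43 * sqrt(10) / 7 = -19.43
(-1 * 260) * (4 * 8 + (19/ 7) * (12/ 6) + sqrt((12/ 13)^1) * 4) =-68120/ 7 - 160 * sqrt(39) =-10730.63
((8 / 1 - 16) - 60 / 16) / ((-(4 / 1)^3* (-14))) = -47 / 3584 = -0.01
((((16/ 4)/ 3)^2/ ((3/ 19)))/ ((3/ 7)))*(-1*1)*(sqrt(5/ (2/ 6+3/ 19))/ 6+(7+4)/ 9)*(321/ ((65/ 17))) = -42579152/ 15795-138244*sqrt(1995)/ 5265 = -3868.52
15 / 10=3 / 2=1.50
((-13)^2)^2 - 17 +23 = 28567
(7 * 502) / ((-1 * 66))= -1757 / 33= -53.24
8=8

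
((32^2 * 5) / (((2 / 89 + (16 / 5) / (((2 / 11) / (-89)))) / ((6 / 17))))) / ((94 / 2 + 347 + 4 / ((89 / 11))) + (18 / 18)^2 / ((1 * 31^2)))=-0.00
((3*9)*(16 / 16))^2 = 729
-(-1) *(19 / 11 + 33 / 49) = 1294 / 539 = 2.40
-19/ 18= -1.06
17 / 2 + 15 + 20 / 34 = 24.09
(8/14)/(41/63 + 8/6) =36/125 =0.29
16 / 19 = 0.84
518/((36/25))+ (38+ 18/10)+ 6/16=143963/360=399.90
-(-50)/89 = 50/89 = 0.56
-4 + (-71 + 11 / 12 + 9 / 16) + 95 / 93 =-107879 / 1488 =-72.50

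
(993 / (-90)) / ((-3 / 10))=331 / 9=36.78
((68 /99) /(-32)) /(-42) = 17 /33264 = 0.00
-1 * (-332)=332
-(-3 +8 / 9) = 19 / 9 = 2.11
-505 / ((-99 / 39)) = 6565 / 33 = 198.94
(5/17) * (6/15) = 2/17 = 0.12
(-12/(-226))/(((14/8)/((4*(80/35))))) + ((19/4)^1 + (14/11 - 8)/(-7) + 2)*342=321278667/121814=2637.45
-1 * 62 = -62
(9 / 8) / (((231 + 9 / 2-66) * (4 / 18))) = 27 / 904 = 0.03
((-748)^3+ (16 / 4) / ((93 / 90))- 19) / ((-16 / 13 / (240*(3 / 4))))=7589660844285 / 124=61206942292.62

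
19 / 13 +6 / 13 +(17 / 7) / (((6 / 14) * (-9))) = 454 / 351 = 1.29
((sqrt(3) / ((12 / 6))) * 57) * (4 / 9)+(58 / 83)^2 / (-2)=-1682 / 6889+38 * sqrt(3) / 3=21.70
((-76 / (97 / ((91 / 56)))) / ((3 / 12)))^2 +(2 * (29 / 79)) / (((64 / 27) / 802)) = 3262727551 / 11892976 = 274.34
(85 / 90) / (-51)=-1 / 54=-0.02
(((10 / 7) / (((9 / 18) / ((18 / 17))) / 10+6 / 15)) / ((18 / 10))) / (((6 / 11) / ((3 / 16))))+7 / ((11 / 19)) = 314907 / 24794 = 12.70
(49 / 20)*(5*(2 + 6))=98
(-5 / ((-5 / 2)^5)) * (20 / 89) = 128 / 11125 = 0.01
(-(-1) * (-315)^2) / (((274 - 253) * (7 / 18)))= 12150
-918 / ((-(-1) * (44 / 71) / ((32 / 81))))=-19312 / 33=-585.21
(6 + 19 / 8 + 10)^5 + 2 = 68641551043 / 32768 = 2094773.90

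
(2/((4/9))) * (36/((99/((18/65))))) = 324/715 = 0.45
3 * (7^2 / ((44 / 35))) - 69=2109 / 44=47.93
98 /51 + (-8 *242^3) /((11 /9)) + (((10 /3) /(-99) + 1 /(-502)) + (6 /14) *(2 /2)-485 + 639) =-92765219.69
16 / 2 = 8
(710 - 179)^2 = 281961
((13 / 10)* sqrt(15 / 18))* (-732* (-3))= 2379* sqrt(30) / 5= 2606.06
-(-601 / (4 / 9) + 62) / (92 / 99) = 510939 / 368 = 1388.42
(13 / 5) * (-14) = -182 / 5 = -36.40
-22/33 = -2/3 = -0.67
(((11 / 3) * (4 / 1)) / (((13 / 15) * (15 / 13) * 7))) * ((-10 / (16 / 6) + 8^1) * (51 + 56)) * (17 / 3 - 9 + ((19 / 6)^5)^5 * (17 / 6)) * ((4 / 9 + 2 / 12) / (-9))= -600122894565256.75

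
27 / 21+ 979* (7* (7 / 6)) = 335851 / 42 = 7996.45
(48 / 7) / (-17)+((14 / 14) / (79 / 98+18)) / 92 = -4063513 / 10088582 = -0.40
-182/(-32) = 91/16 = 5.69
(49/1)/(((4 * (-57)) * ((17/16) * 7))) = -28/969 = -0.03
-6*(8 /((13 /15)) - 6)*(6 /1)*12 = -18144 /13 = -1395.69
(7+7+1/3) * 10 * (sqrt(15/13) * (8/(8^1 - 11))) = -3440 * sqrt(195)/117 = -410.57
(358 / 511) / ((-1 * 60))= -179 / 15330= -0.01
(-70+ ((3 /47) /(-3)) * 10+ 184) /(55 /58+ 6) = 310184 /18941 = 16.38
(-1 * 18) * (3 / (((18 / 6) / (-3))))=54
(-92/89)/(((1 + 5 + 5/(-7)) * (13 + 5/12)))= -48/3293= -0.01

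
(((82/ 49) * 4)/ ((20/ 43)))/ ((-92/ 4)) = -3526/ 5635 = -0.63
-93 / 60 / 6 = -31 / 120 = -0.26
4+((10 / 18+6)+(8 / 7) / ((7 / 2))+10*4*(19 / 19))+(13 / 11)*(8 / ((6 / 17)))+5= 401032 / 4851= 82.67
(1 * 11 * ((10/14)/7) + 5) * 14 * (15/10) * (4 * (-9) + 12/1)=-21600/7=-3085.71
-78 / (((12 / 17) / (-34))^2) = -1085773 / 6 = -180962.17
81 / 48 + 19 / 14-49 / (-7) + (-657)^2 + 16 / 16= 48345925 / 112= 431660.04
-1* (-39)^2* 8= -12168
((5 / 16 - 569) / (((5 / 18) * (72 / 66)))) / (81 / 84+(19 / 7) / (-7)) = -3255.11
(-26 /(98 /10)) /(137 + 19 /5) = -325 /17248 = -0.02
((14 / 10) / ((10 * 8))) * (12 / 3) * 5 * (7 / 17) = 49 / 340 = 0.14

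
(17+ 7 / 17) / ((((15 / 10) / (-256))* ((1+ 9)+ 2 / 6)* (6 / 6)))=-151552 / 527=-287.57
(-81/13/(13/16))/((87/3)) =-1296/4901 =-0.26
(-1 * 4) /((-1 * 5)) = 4 /5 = 0.80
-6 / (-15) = 2 / 5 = 0.40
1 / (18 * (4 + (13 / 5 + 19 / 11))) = 0.01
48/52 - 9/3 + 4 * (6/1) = 285/13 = 21.92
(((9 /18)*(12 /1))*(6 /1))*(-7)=-252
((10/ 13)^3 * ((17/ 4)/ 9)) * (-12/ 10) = -1700/ 6591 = -0.26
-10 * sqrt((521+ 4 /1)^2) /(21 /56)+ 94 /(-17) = -238094 /17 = -14005.53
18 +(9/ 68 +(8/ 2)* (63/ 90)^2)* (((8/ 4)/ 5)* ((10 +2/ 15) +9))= 2168359/ 63750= 34.01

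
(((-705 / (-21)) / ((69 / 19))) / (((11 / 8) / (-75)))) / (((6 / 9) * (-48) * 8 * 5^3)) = 893 / 56672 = 0.02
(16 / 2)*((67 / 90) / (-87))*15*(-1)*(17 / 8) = 1139 / 522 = 2.18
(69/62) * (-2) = -69/31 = -2.23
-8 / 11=-0.73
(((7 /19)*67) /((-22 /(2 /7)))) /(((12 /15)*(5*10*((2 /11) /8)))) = -67 /190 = -0.35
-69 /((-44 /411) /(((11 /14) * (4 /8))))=28359 /112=253.21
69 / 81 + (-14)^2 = 5315 / 27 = 196.85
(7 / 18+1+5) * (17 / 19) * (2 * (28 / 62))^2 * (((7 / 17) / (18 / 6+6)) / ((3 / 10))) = 0.71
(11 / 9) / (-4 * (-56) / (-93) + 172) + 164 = 7760165 / 47316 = 164.01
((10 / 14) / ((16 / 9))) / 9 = 5 / 112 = 0.04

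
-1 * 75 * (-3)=225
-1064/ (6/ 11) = -5852/ 3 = -1950.67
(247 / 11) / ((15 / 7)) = 1729 / 165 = 10.48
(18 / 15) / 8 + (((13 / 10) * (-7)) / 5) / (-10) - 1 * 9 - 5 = -3417 / 250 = -13.67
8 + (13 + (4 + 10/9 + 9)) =316/9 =35.11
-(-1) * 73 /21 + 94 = 2047 /21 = 97.48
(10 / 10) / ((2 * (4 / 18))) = 9 / 4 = 2.25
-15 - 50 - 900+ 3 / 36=-964.92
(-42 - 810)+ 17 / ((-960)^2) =-785203183 / 921600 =-852.00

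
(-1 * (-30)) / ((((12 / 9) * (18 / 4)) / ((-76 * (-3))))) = 1140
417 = 417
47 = 47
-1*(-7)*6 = 42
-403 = -403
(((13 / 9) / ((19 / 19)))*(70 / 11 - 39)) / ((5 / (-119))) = 555373 / 495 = 1121.97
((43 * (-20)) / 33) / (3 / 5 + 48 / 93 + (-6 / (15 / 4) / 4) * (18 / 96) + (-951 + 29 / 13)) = 0.03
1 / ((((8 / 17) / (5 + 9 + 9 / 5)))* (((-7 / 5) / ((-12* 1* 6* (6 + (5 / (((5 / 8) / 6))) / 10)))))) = 652698 / 35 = 18648.51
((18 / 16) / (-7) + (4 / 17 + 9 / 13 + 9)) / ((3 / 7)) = 120875 / 5304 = 22.79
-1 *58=-58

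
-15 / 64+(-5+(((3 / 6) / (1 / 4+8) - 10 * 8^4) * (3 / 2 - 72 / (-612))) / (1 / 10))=-2162701885 / 3264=-662592.49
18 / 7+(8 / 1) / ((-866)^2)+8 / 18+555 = 6591175921 / 11811807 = 558.02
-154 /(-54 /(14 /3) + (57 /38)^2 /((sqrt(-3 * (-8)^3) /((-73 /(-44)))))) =1551216128 * sqrt(6) /34682840055 + 51290308608 /3853648895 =13.42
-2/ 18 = -1/ 9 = -0.11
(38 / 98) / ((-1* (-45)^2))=-19 / 99225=-0.00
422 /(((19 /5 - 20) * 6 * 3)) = -1055 /729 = -1.45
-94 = -94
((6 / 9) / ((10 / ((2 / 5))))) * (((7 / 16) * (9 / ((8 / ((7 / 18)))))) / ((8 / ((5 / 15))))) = 49 / 230400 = 0.00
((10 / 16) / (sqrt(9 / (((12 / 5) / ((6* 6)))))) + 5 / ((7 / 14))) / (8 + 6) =sqrt(15) / 1008 + 5 / 7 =0.72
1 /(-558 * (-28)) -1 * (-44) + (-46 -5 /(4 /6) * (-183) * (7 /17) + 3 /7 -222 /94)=7005957523 /12483576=561.21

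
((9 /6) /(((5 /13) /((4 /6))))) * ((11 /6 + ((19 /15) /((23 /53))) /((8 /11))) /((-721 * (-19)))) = 0.00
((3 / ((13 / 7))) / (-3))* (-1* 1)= 7 / 13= 0.54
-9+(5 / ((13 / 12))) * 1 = -57 / 13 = -4.38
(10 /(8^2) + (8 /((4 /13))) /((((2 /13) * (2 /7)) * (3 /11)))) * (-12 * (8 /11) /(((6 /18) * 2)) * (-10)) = 3123345 /11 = 283940.45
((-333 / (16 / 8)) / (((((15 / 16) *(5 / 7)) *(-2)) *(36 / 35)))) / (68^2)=1813 / 69360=0.03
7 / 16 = 0.44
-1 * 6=-6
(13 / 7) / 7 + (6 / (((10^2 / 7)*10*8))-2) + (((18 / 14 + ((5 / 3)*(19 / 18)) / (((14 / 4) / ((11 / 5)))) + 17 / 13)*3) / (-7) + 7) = 84508393 / 22932000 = 3.69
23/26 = 0.88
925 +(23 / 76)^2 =5343329 / 5776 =925.09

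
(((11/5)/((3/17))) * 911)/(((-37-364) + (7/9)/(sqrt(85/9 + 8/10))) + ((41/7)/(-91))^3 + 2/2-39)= -25.88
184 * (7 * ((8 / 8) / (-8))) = -161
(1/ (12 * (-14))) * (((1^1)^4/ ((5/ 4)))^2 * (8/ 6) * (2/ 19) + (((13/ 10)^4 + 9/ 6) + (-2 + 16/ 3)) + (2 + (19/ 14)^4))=-3004380767/ 38319960000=-0.08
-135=-135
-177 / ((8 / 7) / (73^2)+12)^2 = -246297944193 / 200385150736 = -1.23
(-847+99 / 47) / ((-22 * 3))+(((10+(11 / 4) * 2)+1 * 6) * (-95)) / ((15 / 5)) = -62795 / 94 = -668.03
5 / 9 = 0.56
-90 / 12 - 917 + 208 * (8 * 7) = 21447 / 2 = 10723.50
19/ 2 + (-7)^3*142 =-97393/ 2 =-48696.50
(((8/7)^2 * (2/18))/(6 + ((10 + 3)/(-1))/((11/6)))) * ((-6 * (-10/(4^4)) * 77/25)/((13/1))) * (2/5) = -121/40950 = -0.00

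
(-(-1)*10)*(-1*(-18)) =180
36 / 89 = 0.40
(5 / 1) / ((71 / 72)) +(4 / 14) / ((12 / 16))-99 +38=-82823 / 1491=-55.55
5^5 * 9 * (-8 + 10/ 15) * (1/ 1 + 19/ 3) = -1512500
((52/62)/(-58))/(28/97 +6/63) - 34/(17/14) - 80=-75952425/703018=-108.04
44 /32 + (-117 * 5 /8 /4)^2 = 343633 /1024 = 335.58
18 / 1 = 18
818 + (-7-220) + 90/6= 606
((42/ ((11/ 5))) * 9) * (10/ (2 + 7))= 2100/ 11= 190.91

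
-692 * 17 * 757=-8905348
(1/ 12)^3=1/ 1728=0.00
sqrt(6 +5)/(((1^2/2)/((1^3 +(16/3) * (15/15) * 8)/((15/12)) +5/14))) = 7411 * sqrt(11)/105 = 234.09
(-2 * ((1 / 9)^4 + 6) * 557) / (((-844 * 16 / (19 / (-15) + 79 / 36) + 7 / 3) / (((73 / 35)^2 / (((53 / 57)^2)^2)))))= 5086207878506669114 / 1902785763516893325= 2.67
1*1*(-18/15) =-6/5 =-1.20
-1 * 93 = -93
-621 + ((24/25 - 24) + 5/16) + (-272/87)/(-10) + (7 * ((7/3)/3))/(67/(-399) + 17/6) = -47474115899/74019600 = -641.37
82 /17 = 4.82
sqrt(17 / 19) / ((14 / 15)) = 15* sqrt(323) / 266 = 1.01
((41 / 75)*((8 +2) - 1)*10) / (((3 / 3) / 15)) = 738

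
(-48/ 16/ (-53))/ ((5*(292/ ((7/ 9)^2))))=49/ 2089260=0.00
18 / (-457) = -18 / 457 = -0.04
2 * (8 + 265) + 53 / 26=14249 / 26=548.04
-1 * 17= -17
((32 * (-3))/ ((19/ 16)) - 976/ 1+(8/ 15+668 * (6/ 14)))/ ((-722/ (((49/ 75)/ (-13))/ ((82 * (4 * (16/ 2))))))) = -2688343/ 131610492000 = -0.00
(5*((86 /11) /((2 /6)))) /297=430 /1089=0.39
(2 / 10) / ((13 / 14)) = 14 / 65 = 0.22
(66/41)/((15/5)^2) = 22/123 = 0.18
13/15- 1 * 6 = -77/15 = -5.13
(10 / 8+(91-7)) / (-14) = -341 / 56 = -6.09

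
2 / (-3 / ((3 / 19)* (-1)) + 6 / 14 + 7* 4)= 7 / 166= 0.04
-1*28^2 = -784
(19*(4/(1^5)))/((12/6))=38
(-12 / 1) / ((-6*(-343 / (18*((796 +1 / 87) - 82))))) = -745428 / 9947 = -74.94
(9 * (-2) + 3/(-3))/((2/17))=-161.50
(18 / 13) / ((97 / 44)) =792 / 1261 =0.63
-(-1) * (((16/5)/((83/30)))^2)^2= 84934656/47458321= 1.79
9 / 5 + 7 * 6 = 219 / 5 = 43.80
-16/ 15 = -1.07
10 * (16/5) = 32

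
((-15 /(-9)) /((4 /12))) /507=5 /507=0.01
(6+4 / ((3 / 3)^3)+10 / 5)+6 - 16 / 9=146 / 9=16.22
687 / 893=0.77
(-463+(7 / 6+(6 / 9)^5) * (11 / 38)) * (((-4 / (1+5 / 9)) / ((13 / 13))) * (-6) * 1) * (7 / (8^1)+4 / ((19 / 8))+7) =-68230.11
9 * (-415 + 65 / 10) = -7353 / 2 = -3676.50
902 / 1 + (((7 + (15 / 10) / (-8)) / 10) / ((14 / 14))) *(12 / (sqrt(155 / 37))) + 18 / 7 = 908.57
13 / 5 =2.60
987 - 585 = 402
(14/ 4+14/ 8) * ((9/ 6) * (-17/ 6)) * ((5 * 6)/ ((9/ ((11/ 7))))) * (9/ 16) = -8415/ 128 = -65.74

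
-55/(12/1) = -55/12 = -4.58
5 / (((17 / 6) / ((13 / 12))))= 65 / 34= 1.91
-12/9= -4/3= -1.33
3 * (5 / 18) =0.83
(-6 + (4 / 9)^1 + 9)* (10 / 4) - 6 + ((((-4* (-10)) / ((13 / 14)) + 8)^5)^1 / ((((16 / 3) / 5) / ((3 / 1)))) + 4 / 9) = 6534395762280955 / 6683274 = 977723756.69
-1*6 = -6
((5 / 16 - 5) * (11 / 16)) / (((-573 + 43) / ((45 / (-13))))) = -7425 / 352768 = -0.02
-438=-438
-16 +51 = 35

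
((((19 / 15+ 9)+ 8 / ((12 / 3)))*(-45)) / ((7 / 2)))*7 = -1104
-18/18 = -1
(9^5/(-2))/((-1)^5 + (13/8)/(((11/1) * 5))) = 12990780/427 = 30423.37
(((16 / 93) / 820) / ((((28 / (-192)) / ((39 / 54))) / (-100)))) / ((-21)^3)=-8320 / 741556053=-0.00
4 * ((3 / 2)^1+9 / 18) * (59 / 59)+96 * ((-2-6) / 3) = -248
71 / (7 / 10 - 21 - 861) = -710 / 8813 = -0.08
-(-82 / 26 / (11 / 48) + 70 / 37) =11.87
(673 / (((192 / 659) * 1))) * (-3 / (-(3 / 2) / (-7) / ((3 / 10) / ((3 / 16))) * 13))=-3104549 / 780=-3980.19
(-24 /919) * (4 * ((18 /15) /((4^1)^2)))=-36 /4595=-0.01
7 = 7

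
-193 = -193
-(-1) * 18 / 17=18 / 17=1.06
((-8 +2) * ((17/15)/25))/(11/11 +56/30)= -102/1075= -0.09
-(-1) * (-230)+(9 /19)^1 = -4361 /19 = -229.53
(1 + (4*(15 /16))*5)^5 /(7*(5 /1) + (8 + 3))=3077056399 /47104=65324.74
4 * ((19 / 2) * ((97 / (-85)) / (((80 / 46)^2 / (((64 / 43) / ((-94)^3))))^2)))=-515746963 / 33882307543645700000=-0.00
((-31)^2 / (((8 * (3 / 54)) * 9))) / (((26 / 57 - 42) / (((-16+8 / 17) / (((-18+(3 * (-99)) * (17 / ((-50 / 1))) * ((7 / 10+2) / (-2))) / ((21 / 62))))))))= -17007375 / 86283704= -0.20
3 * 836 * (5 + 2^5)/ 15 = 30932/ 5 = 6186.40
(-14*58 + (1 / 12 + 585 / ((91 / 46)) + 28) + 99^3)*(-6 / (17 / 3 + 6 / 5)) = -1221961605 / 1442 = -847407.49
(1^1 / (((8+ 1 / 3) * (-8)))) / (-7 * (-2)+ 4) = -1 / 1200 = -0.00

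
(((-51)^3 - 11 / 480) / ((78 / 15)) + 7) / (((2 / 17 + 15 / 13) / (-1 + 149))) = -2968491.03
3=3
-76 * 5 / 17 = -380 / 17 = -22.35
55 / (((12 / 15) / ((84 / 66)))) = 175 / 2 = 87.50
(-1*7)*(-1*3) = 21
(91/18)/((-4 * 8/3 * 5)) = -91/960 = -0.09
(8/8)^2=1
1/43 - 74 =-3181/43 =-73.98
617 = 617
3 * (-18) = -54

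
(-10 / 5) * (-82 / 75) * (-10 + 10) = 0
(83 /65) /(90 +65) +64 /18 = 3.56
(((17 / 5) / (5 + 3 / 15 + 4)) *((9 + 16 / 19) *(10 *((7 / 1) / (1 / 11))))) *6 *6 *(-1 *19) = -44060940 / 23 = -1915693.04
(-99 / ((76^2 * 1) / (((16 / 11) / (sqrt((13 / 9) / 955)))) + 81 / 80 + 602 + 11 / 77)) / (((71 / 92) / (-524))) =1551798862358088960 / 13011281851985201 - 3566001326469120 * sqrt(12415) / 13011281851985201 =88.73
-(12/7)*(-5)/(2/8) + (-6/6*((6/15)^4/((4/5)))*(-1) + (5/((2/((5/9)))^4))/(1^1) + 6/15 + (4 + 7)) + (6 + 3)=5028775303/91854000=54.75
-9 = -9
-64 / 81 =-0.79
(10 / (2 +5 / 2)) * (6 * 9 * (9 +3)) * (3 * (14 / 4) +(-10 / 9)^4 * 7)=22222480 / 729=30483.51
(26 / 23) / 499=26 / 11477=0.00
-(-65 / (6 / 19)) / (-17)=-1235 / 102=-12.11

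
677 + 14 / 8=2715 / 4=678.75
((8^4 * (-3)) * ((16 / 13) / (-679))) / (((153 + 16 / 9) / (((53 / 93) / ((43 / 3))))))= 93782016 / 16390582663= 0.01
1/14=0.07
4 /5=0.80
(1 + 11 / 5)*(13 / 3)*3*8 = 1664 / 5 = 332.80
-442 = -442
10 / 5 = 2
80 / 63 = 1.27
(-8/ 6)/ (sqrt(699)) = -4 * sqrt(699)/ 2097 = -0.05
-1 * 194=-194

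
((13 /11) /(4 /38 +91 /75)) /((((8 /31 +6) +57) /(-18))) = -10336950 /40531909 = -0.26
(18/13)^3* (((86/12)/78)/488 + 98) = 1812915675/6968884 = 260.14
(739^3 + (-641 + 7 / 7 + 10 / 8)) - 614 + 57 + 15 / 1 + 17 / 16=6457315829 / 16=403582239.31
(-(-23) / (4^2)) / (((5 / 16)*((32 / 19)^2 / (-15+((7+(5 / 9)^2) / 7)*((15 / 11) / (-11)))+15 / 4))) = 99923356 / 77386587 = 1.29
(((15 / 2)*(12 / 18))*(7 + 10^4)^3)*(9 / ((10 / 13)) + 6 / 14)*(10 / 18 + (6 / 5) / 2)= 7373462618783794 / 105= 70223453512226.61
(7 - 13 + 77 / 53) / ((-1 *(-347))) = -241 / 18391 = -0.01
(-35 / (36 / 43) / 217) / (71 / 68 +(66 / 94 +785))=-171785 / 701529039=-0.00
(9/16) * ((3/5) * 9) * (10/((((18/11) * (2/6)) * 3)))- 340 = -321.44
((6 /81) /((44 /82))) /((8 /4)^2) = 0.03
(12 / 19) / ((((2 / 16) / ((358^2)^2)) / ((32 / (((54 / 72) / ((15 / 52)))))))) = 252303527362560 / 247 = 1021471770698.62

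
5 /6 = 0.83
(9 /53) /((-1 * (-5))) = 9 /265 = 0.03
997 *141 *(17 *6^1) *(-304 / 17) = -256412448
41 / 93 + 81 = 7574 / 93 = 81.44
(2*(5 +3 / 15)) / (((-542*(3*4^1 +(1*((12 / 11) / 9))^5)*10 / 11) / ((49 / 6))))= -0.01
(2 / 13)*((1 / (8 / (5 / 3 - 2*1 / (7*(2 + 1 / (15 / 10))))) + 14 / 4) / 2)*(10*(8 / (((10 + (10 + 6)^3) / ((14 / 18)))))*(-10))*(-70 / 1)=3.02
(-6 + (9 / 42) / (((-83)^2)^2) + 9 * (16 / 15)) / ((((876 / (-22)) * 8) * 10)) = -43851488659 / 38801923249600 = -0.00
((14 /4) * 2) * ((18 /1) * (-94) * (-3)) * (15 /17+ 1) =1137024 /17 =66883.76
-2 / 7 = -0.29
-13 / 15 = -0.87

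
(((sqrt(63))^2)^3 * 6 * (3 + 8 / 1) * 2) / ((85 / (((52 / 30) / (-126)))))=-2270268 / 425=-5341.81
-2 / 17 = -0.12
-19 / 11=-1.73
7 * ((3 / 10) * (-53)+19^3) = 479017 / 10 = 47901.70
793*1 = 793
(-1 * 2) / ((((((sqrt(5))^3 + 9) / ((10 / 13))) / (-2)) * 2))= -45 / 143 + 25 * sqrt(5) / 143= 0.08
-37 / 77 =-0.48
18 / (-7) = -18 / 7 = -2.57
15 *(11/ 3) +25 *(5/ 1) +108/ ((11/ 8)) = 258.55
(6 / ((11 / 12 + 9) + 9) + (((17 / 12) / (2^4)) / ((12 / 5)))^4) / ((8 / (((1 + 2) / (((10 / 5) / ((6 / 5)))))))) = 2028920040433907 / 28429762921758720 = 0.07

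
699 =699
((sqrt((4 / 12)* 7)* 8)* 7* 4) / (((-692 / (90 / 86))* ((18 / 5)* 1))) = -700* sqrt(21) / 22317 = -0.14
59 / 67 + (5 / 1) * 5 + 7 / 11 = 19543 / 737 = 26.52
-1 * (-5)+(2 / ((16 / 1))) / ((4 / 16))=11 / 2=5.50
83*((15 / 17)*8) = 9960 / 17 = 585.88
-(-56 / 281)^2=-3136 / 78961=-0.04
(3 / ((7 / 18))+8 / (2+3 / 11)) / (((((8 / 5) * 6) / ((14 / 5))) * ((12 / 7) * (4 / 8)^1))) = 6881 / 1800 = 3.82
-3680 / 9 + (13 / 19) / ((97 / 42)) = -6777326 / 16587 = -408.59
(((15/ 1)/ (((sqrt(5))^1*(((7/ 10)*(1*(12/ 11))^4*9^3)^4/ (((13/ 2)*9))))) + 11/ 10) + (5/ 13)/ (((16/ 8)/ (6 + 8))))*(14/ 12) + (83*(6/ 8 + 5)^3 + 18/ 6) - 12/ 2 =373341555141523808125*sqrt(5)/ 497509833639691925484887605248 + 196940671/ 12480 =15780.50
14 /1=14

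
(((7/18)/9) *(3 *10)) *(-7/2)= -245/54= -4.54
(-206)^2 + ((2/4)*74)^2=43805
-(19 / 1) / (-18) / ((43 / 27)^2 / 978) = 752571 / 1849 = 407.02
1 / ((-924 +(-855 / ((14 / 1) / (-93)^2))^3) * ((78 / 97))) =-1372 / 162588157029349733097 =-0.00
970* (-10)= -9700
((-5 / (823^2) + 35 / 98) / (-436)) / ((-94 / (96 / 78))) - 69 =-21787853269718 / 315766038497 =-69.00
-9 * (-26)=234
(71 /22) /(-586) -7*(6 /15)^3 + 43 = 68563673 /1611500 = 42.55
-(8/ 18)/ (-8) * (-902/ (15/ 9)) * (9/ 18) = -451/ 30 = -15.03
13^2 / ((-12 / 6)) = -169 / 2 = -84.50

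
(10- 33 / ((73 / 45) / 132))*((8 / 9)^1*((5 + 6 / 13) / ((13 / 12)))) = -443698880 / 37011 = -11988.30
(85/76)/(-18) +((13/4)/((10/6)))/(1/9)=119617/6840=17.49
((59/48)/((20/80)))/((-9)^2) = 59/972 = 0.06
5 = 5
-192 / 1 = -192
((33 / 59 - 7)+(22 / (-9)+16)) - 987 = -520319 / 531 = -979.89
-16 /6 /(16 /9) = -3 /2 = -1.50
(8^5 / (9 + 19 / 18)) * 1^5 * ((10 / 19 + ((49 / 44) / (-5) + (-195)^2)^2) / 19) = 49015651321723170816 / 197656525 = 247983977871.33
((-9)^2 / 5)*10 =162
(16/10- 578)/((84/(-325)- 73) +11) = 93665/10117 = 9.26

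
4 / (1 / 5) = 20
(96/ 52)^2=576/ 169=3.41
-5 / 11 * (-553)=2765 / 11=251.36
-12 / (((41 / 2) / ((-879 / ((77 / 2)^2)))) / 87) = 7341408 / 243089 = 30.20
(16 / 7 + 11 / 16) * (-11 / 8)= -3663 / 896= -4.09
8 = 8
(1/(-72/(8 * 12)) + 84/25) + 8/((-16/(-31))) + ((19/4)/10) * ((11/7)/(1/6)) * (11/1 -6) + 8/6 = 28877/700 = 41.25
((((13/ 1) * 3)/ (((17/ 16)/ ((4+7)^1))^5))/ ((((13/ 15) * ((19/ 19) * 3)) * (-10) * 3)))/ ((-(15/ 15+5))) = 42218553344/ 4259571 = 9911.46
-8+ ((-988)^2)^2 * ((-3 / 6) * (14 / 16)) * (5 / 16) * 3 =-390820298513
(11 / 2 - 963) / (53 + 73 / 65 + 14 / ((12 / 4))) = -373425 / 22928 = -16.29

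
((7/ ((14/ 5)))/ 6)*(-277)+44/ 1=-857/ 12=-71.42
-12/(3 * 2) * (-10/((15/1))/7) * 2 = 8/21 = 0.38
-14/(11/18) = -252/11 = -22.91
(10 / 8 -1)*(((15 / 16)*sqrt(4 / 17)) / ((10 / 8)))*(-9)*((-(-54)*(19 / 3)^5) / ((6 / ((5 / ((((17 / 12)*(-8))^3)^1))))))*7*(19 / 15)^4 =2258813884453*sqrt(17) / 2004504000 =4646.20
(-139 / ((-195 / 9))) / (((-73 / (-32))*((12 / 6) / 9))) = 60048 / 4745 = 12.66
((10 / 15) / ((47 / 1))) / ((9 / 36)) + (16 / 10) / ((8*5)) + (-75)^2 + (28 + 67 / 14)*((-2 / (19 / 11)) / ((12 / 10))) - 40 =5553.46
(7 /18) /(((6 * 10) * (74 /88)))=77 /9990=0.01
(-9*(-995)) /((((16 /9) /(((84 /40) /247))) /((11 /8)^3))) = 450542169 /4046848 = 111.33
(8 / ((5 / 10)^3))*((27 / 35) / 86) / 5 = 864 / 7525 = 0.11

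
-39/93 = -13/31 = -0.42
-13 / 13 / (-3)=1 / 3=0.33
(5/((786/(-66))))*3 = -165/131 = -1.26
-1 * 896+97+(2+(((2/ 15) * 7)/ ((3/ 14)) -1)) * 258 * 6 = 37457/ 5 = 7491.40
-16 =-16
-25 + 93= 68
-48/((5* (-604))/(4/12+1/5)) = 32/3775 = 0.01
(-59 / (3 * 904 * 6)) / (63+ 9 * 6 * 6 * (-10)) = 0.00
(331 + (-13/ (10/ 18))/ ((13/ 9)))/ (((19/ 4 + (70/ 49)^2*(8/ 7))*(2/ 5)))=111.12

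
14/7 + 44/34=56/17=3.29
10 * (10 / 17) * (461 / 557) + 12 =159728 / 9469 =16.87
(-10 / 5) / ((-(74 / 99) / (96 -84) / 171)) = 203148 / 37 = 5490.49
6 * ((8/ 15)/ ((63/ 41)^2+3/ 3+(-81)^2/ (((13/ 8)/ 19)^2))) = 0.00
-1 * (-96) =96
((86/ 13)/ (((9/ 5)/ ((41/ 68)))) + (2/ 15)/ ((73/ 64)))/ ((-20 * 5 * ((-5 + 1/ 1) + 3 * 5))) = -3387203/ 1597167000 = -0.00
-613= -613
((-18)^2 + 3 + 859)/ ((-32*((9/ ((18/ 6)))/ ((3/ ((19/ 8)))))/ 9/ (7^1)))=-37359/ 38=-983.13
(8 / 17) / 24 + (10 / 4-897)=-91237 / 102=-894.48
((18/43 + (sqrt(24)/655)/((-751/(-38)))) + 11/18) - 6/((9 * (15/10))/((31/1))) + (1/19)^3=-22558993/1769622 + 76 * sqrt(6)/491905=-12.75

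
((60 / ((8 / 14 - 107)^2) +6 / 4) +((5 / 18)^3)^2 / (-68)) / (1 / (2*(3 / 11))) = 0.82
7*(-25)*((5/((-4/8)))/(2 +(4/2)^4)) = 875/9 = 97.22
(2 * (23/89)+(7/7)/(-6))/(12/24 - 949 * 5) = -187/2533563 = -0.00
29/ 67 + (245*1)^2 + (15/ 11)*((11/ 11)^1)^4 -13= 44230168/ 737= 60013.80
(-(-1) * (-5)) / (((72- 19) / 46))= -4.34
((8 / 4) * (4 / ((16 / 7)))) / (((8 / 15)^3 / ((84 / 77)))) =70875 / 2816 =25.17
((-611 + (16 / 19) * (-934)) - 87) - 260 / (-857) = -1484.22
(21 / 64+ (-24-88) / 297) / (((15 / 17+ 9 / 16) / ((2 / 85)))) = -931 / 1167210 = -0.00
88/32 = 2.75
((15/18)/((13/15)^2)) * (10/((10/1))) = 375/338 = 1.11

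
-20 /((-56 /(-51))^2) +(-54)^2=2273139 /784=2899.41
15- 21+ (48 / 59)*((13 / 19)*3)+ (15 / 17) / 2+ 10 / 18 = -1143419 / 343026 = -3.33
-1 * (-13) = 13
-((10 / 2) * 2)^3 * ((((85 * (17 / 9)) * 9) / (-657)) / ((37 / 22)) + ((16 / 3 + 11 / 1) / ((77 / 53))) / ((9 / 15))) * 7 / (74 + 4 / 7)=-1636.11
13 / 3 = 4.33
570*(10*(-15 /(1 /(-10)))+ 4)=857280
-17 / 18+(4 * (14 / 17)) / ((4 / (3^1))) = 467 / 306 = 1.53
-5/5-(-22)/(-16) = -19/8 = -2.38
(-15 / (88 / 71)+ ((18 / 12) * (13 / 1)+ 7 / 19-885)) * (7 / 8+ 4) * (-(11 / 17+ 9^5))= 14355638011065 / 56848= 252526702.98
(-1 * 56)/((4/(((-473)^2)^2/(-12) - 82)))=350382664975/6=58397110829.17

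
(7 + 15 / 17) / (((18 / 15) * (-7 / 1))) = -335 / 357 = -0.94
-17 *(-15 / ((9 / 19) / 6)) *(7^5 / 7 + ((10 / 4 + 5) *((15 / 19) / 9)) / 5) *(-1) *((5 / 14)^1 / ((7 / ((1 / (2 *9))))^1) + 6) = -82124630795 / 1764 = -46555913.15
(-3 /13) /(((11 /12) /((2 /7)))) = -72 /1001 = -0.07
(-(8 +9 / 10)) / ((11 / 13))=-10.52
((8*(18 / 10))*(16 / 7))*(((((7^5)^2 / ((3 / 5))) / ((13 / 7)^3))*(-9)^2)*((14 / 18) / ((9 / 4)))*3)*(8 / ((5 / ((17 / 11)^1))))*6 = 364315080923652096 / 120835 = 3014979773440.25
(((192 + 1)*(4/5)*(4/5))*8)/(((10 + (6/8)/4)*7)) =395264/28525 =13.86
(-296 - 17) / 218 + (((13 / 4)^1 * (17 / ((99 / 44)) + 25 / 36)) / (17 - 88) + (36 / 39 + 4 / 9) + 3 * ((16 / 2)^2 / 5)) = 2749282711 / 72437040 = 37.95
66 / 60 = 11 / 10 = 1.10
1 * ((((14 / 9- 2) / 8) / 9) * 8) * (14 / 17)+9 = 12337 / 1377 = 8.96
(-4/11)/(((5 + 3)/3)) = -3/22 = -0.14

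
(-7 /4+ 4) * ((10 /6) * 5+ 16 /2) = 147 /4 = 36.75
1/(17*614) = 1/10438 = 0.00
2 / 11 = 0.18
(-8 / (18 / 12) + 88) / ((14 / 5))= 620 / 21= 29.52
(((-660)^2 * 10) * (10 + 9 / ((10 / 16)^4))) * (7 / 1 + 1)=12019493376 / 5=2403898675.20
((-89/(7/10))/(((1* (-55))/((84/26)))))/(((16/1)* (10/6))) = 801/2860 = 0.28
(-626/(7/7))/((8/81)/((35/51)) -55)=591570/51839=11.41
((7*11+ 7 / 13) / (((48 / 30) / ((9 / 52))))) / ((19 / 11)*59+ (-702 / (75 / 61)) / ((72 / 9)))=222750 / 811031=0.27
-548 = -548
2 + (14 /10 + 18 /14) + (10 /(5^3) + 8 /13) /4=22111 /4550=4.86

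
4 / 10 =2 / 5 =0.40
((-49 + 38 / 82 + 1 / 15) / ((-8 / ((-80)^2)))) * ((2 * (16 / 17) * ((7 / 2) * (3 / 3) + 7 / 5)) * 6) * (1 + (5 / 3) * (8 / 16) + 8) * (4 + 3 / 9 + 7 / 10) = 3331289771264 / 31365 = 106210418.34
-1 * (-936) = 936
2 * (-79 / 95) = -158 / 95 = -1.66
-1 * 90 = -90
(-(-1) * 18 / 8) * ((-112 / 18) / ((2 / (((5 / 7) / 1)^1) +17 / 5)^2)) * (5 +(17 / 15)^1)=-6440 / 2883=-2.23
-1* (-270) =270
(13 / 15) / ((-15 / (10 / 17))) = -26 / 765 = -0.03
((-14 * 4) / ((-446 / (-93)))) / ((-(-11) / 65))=-169260 / 2453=-69.00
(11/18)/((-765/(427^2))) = -2005619/13770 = -145.65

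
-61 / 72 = -0.85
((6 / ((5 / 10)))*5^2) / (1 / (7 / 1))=2100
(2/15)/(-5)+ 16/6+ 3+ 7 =316/25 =12.64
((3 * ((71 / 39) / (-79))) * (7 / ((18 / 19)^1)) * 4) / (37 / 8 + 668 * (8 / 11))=-1661968 / 398918637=-0.00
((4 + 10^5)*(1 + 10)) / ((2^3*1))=275011 / 2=137505.50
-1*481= -481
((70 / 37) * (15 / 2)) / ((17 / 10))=5250 / 629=8.35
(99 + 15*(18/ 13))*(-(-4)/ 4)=1557/ 13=119.77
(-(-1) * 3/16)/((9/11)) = 11/48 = 0.23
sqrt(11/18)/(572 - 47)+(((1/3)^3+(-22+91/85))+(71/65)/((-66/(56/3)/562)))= -12767324/65637+sqrt(22)/3150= -194.51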